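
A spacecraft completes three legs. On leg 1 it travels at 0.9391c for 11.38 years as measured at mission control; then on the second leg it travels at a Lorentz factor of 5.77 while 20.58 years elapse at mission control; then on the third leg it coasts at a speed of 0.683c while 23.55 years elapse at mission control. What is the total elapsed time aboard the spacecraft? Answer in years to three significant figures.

Leg 1: γ = 1/√(1 − 0.9391²) = 1/√0.1181 = 2.910; τ_1 = 11.38/2.910 = 3.911 years.
Leg 2: γ = 5.77; τ_2 = 20.58/5.770 = 3.567 years.
Leg 3: γ = 1/√(1 − 0.683²) = 1/√0.5335 = 1.369; τ_3 = 23.55/1.369 = 17.20 years.
Total: 3.911 + 3.567 + 17.20 years.

τ = 24.7 years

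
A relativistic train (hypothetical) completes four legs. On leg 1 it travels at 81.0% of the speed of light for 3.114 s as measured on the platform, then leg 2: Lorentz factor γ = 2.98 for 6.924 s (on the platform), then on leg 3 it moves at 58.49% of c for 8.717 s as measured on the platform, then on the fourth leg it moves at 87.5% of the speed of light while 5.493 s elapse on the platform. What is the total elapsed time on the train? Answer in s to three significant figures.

Leg 1: β = 0.810; γ = 1/√(1 − 0.810²) = 1/√0.3439 = 1.705; τ_1 = 3.114/1.705 = 1.826 s.
Leg 2: γ = 2.98; τ_2 = 6.924/2.980 = 2.323 s.
Leg 3: β = 0.5849; γ = 1/√(1 − 0.5849²) = 1/√0.6579 = 1.233; τ_3 = 8.717/1.233 = 7.070 s.
Leg 4: β = 0.875; γ = 1/√(1 − 0.875²) = 1/√0.2344 = 2.066; τ_4 = 5.493/2.066 = 2.659 s.
Total: 1.826 + 2.323 + 7.070 + 2.659 s.

τ = 13.9 s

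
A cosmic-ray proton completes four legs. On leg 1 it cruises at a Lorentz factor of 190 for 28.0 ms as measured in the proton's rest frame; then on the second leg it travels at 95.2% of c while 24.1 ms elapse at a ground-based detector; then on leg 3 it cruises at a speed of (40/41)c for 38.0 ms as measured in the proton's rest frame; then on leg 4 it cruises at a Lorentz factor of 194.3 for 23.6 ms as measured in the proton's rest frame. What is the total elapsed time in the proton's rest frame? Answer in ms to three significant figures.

τ = 97.0 ms

Leg 1: 28.0 ms is already measured in the proton's rest frame.
Leg 2: β = 0.952; γ = 1/√(1 − 0.952²) = 1/√0.09370 = 3.267; τ_2 = 24.1/3.267 = 7.377 ms.
Leg 3: 38.0 ms is already measured in the proton's rest frame.
Leg 4: 23.6 ms is already measured in the proton's rest frame.
Total: 28.00 + 7.377 + 38.00 + 23.60 ms.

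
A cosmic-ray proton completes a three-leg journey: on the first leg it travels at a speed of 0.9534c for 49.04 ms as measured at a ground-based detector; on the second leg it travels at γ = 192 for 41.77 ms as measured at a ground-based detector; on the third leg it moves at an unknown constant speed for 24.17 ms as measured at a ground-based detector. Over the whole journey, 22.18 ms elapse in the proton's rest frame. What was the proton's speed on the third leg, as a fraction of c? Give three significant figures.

β = 0.955

Leg 1: γ = 1/√(1 − 0.9534²) = 1/√0.09103 = 3.314; τ_1 = 49.04/3.314 = 14.80 ms.
Leg 2: γ = 192; τ_2 = 41.77/192.0 = 0.2176 ms.
Leg 3: speed unknown; τ_3 = 24.17/γ_3.
Total proper time: 14.80 + 0.2176 + τ_3 = 22.18, so τ_3 = 22.18 − 15.01 = 7.167 ms.
γ_3 = 24.17/7.167 = 3.373; β = √(1 − 1/γ²) = √0.9121.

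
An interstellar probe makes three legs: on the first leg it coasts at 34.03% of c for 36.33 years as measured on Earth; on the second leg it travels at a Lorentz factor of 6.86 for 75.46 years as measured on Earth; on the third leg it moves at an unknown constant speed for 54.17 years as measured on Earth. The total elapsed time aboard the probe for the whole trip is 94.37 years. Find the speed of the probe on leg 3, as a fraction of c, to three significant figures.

Leg 1: β = 0.3403; γ = 1/√(1 − 0.3403²) = 1/√0.8842 = 1.063; τ_1 = 36.33/1.063 = 34.16 years.
Leg 2: γ = 6.86; τ_2 = 75.46/6.860 = 11.00 years.
Leg 3: speed unknown; τ_3 = 54.17/γ_3.
Total proper time: 34.16 + 11.00 + τ_3 = 94.37, so τ_3 = 94.37 − 45.16 = 49.21 years.
γ_3 = 54.17/49.21 = 1.101; β = √(1 − 1/γ²) = √0.1748.

β = 0.418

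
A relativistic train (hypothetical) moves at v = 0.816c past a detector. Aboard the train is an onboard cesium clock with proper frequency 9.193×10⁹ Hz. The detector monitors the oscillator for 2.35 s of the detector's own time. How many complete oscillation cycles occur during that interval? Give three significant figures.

N = 1.25×10¹⁰

γ = 1/√(1 − 0.816²) = 1/√0.3341 = 1.730
During 2.35 s of lab time, the oscillator's proper time advances by τ = Δt/γ = 2.35/1.730 = 1.358 s = 1.358×10⁰ s.
N = f × τ = 9.193×10⁹ × 1.358×10⁰ = 1.249×10¹⁰.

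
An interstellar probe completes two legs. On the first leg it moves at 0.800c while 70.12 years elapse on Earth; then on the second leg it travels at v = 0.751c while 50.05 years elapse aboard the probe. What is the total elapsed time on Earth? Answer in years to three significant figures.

Leg 1: 70.12 years is already measured on Earth.
Leg 2: γ = 1/√(1 − 0.751²) = 1/√0.4360 = 1.514; Δt_2 = 1.514 × 50.05 = 75.80 years.
Total: 70.12 + 75.80 years.

Δt = 146 years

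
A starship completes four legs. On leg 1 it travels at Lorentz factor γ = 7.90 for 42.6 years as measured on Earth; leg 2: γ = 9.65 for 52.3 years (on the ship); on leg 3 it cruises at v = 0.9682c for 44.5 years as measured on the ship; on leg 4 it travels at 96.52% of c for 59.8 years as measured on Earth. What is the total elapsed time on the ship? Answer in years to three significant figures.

Leg 1: γ = 7.90; τ_1 = 42.6/7.900 = 5.392 years.
Leg 2: 52.3 years is already measured on the ship.
Leg 3: 44.5 years is already measured on the ship.
Leg 4: β = 0.9652; γ = 1/√(1 − 0.9652²) = 1/√0.06839 = 3.824; τ_4 = 59.8/3.824 = 15.64 years.
Total: 5.392 + 52.30 + 44.50 + 15.64 years.

τ = 118 years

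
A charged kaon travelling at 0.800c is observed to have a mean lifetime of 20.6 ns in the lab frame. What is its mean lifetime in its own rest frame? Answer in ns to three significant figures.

τ₀ = 12.4 ns

γ = 1/√(1 − 0.800²) = 5/3 ≈ 1.667
The lab-frame lifetime is the dilated interval; the proper lifetime is τ₀ = Δt/γ = 20.6/1.667 ns.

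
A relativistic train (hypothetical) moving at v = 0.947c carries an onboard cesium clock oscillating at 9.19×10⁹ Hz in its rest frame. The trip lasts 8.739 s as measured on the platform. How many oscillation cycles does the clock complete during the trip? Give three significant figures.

γ = 1/√(1 − 0.947²) = 1/√0.1032 = 3.113
The oscillator's own cycle count is N = f × τ where τ is the proper time on the train. τ = Δt/γ = 8.739/3.113 = 2.807 s = 2.807×10⁰ s.
N = 9.19×10⁹ × 2.807×10⁰ = 2.580×10¹⁰.

N = 2.58×10¹⁰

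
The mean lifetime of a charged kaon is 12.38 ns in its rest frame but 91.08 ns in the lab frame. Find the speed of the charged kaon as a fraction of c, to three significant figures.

β = 0.991

γ = Δt/τ₀ = 91.08/12.38 = 7.357
β = √(1 − 1/γ²) = √(1 − 0.01848) = √0.9815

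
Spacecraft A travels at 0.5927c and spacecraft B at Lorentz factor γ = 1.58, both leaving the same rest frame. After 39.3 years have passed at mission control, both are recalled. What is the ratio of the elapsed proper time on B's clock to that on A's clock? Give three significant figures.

τ_B/τ_A = 0.786

A: γ = 1/√(1 − 0.5927²) = 1/√0.6487 = 1.242. B: γ = 1.58.
τ_A/τ_B = γ_B/γ_A = 1.580/1.242 = 1.273, so τ_B/τ_A = 0.7858.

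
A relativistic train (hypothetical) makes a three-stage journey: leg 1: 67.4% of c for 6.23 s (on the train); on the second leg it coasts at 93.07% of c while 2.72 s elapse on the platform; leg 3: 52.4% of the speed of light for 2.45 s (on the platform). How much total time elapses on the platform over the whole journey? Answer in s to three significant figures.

Leg 1: β = 0.674; γ = 1/√(1 − 0.674²) = 1/√0.5457 = 1.354; Δt_1 = 1.354 × 6.23 = 8.433 s.
Leg 2: 2.72 s is already measured on the platform.
Leg 3: 2.45 s is already measured on the platform.
Total: 8.433 + 2.720 + 2.450 s.

Δt = 13.6 s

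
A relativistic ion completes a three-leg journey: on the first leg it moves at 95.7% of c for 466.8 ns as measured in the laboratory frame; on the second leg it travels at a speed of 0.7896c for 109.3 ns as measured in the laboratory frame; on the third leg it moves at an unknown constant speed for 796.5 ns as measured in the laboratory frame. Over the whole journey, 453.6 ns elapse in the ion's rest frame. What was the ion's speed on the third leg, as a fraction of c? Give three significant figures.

Leg 1: β = 0.957; γ = 1/√(1 − 0.957²) = 1/√0.08415 = 3.447; τ_1 = 466.8/3.447 = 135.4 ns.
Leg 2: γ = 1/√(1 − 0.7896²) = 1/√0.3765 = 1.630; τ_2 = 109.3/1.630 = 67.07 ns.
Leg 3: speed unknown; τ_3 = 796.5/γ_3.
Total proper time: 135.4 + 67.07 + τ_3 = 453.6, so τ_3 = 453.6 − 202.5 = 251.1 ns.
γ_3 = 796.5/251.1 = 3.172; β = √(1 − 1/γ²) = √0.9006.

β = 0.949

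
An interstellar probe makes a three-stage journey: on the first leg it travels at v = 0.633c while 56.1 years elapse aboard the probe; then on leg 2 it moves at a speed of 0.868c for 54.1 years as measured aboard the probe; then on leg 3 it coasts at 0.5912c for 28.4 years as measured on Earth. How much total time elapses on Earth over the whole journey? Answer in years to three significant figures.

Leg 1: γ = 1/√(1 − 0.633²) = 1/√0.5993 = 1.292; Δt_1 = 1.292 × 56.1 = 72.47 years.
Leg 2: γ = 1/√(1 − 0.868²) = 1/√0.2466 = 2.014; Δt_2 = 2.014 × 54.1 = 108.9 years.
Leg 3: 28.4 years is already measured on Earth.
Total: 72.47 + 108.9 + 28.40 years.

Δt = 210 years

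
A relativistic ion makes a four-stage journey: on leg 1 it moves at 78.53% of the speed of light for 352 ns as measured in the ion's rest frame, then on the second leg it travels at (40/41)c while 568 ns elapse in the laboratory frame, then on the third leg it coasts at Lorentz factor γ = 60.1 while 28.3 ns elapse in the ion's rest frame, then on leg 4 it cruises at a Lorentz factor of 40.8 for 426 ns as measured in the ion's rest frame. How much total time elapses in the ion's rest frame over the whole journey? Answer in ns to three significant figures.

τ = 931 ns

Leg 1: 352 ns is already measured in the ion's rest frame.
Leg 2: γ = 1/√(1 − (40/41)²) = 41/9 ≈ 4.556; τ_2 = 568/4.556 = 124.7 ns.
Leg 3: 28.3 ns is already measured in the ion's rest frame.
Leg 4: 426 ns is already measured in the ion's rest frame.
Total: 352.0 + 124.7 + 28.30 + 426.0 ns.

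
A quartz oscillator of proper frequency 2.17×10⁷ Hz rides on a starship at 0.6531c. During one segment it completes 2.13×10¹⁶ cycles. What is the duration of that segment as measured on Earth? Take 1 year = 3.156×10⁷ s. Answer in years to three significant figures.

Δt = 41.1 years

γ = 1/√(1 − 0.6531²) = 1/√0.5735 = 1.321
Proper time for N cycles: τ = N/f = 2.13×10¹⁶/(2.17×10⁷) = 9.816×10⁸ s = 31.10 years.
Lab-frame duration Δt = γτ = 1.321 × 31.10 = 41.07 years.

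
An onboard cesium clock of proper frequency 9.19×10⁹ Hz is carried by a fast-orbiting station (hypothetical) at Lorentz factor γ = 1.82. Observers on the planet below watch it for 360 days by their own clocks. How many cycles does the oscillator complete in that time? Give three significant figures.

N = 1.57×10¹⁷

γ = 1.82
During 360 days of lab time, the oscillator's proper time advances by τ = Δt/γ = 360/1.820 = 197.8 days = 1.709×10⁷ s.
N = f × τ = 9.19×10⁹ × 1.709×10⁷ = 1.571×10¹⁷.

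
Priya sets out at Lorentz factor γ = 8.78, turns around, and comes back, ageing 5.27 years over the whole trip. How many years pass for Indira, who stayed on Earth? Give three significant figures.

Δt = 46.3 years

γ = 8.78
Earth-frame duration is the dilated interval: Δt = γτ = 8.780 × 5.27 years.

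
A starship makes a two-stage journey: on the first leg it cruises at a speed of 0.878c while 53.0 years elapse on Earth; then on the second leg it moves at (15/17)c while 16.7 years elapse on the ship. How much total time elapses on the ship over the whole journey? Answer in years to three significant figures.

τ = 42.1 years

Leg 1: γ = 1/√(1 − 0.878²) = 1/√0.2291 = 2.089; τ_1 = 53.0/2.089 = 25.37 years.
Leg 2: 16.7 years is already measured on the ship.
Total: 25.37 + 16.70 years.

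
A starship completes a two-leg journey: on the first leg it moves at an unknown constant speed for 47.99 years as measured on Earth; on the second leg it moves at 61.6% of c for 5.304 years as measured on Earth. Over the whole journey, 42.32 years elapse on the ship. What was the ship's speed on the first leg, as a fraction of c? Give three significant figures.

Leg 1: speed unknown; τ_1 = 47.99/γ_1.
Leg 2: β = 0.616; γ = 1/√(1 − 0.616²) = 1/√0.6205 = 1.269; τ_2 = 5.304/1.269 = 4.178 years.
Total proper time: τ_1 + 4.178 = 42.32, so τ_1 = 42.32 − 4.178 = 38.14 years.
γ_1 = 47.99/38.14 = 1.258; β = √(1 − 1/γ²) = √0.3683.

β = 0.607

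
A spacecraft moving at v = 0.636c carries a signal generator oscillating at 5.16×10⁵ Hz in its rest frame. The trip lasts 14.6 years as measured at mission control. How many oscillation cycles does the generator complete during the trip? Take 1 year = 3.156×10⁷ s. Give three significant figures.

N = 1.83×10¹⁴

γ = 1/√(1 − 0.636²) = 1/√0.5955 = 1.296
The oscillator's own cycle count is N = f × τ where τ is the proper time aboard the spacecraft. τ = Δt/γ = 14.6/1.296 = 11.27 years = 3.556×10⁸ s.
N = 5.16×10⁵ × 3.556×10⁸ = 1.835×10¹⁴.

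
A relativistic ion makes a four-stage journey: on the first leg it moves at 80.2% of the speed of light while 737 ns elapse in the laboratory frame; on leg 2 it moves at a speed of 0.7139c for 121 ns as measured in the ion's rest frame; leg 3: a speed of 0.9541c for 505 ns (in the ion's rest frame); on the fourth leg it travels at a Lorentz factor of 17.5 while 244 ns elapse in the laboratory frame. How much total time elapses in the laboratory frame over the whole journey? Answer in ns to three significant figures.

Δt = 2840 ns

Leg 1: 737 ns is already measured in the laboratory frame.
Leg 2: γ = 1/√(1 − 0.7139²) = 1/√0.4903 = 1.428; Δt_2 = 1.428 × 121 = 172.8 ns.
Leg 3: γ = 1/√(1 − 0.9541²) = 1/√0.08969 = 3.339; Δt_3 = 3.339 × 505 = 1686 ns.
Leg 4: 244 ns is already measured in the laboratory frame.
Total: 737.0 + 172.8 + 1686 + 244.0 ns.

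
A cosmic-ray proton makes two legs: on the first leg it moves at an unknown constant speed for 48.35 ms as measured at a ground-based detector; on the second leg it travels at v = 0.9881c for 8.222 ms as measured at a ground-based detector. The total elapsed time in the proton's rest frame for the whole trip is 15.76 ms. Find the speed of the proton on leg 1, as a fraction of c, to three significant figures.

Leg 1: speed unknown; τ_1 = 48.35/γ_1.
Leg 2: γ = 1/√(1 − 0.9881²) = 1/√0.02366 = 6.501; τ_2 = 8.222/6.501 = 1.265 ms.
Total proper time: τ_1 + 1.265 = 15.76, so τ_1 = 15.76 − 1.265 = 14.50 ms.
γ_1 = 48.35/14.50 = 3.336; β = √(1 − 1/γ²) = √0.9101.

β = 0.954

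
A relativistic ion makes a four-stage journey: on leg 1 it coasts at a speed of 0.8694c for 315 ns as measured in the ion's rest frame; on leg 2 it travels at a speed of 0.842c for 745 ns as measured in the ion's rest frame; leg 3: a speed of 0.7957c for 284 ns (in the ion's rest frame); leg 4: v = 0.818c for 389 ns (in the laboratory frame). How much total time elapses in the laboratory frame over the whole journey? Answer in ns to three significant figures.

Δt = 2880 ns

Leg 1: γ = 1/√(1 − 0.8694²) = 1/√0.2441 = 2.024; Δt_1 = 2.024 × 315 = 637.5 ns.
Leg 2: γ = 1/√(1 − 0.842²) = 1/√0.2910 = 1.854; Δt_2 = 1.854 × 745 = 1381 ns.
Leg 3: γ = 1/√(1 − 0.7957²) = 1/√0.3669 = 1.651; Δt_3 = 1.651 × 284 = 468.9 ns.
Leg 4: 389 ns is already measured in the laboratory frame.
Total: 637.5 + 1381 + 468.9 + 389.0 ns.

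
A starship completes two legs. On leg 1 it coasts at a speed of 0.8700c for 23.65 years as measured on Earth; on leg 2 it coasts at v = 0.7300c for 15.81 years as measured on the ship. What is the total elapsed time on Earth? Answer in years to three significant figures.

Δt = 46.8 years

Leg 1: 23.65 years is already measured on Earth.
Leg 2: γ = 1/√(1 − 0.7300²) = 1/√0.4671 = 1.463; Δt_2 = 1.463 × 15.81 = 23.13 years.
Total: 23.65 + 23.13 years.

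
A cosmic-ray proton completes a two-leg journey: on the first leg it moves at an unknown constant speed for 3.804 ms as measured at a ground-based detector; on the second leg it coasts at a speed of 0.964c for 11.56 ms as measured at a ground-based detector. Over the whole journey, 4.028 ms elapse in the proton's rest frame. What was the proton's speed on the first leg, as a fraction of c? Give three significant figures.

β = 0.968

Leg 1: speed unknown; τ_1 = 3.804/γ_1.
Leg 2: γ = 1/√(1 − 0.964²) = 1/√0.07070 = 3.761; τ_2 = 11.56/3.761 = 3.074 ms.
Total proper time: τ_1 + 3.074 = 4.028, so τ_1 = 4.028 − 3.074 = 0.9542 ms.
γ_1 = 3.804/0.9542 = 3.987; β = √(1 − 1/γ²) = √0.9371.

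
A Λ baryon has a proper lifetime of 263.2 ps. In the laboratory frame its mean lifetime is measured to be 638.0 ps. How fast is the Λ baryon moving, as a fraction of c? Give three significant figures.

γ = Δt/τ₀ = 638.0/263.2 = 2.424
β = √(1 − 1/γ²) = √(1 − 0.1702) = √0.8298

β = 0.911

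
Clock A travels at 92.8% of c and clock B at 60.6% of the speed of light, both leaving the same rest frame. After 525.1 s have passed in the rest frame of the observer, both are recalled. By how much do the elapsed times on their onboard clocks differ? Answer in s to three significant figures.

A: β = 0.928; γ = 1/√(1 − 0.928²) = 1/√0.1388 = 2.684; τ_A = 525.1/2.684 = 195.6 s.
B: β = 0.606; γ = 1/√(1 − 0.606²) = 1/√0.6328 = 1.257; τ_B = 525.1/1.257 = 417.7 s.

|τ_A − τ_B| = 222 s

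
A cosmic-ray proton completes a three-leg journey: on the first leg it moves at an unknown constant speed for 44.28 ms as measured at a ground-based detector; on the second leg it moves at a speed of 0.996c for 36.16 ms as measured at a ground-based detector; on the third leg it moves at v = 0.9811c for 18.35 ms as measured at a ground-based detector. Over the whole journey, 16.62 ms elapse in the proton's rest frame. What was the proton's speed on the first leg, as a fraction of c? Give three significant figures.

Leg 1: speed unknown; τ_1 = 44.28/γ_1.
Leg 2: γ = 1/√(1 − 0.996²) = 1/√0.007984 = 11.19; τ_2 = 36.16/11.19 = 3.231 ms.
Leg 3: γ = 1/√(1 − 0.9811²) = 1/√0.03744 = 5.168; τ_3 = 18.35/5.168 = 3.551 ms.
Total proper time: τ_1 + 3.231 + 3.551 = 16.62, so τ_1 = 16.62 − 6.782 = 9.838 ms.
γ_1 = 44.28/9.838 = 4.501; β = √(1 − 1/γ²) = √0.9506.

β = 0.975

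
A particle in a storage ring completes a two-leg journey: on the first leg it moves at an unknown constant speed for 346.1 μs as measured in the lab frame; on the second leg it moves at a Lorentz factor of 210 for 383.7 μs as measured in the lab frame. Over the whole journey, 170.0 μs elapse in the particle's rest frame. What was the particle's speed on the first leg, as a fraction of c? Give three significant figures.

Leg 1: speed unknown; τ_1 = 346.1/γ_1.
Leg 2: γ = 210; τ_2 = 383.7/210.0 = 1.827 μs.
Total proper time: τ_1 + 1.827 = 170.0, so τ_1 = 170.0 − 1.827 = 168.2 μs.
γ_1 = 346.1/168.2 = 2.058; β = √(1 − 1/γ²) = √0.7639.

β = 0.874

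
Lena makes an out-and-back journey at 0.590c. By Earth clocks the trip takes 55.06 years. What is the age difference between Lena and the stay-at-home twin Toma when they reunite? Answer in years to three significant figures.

Δt − τ = 10.6 years

γ = 1/√(1 − 0.590²) = 1/√0.6519 = 1.239
Lena's elapsed proper time: τ = 55.06/1.239 = 44.46 years.
Age gap = Δt − τ = 55.06 − 44.46 years.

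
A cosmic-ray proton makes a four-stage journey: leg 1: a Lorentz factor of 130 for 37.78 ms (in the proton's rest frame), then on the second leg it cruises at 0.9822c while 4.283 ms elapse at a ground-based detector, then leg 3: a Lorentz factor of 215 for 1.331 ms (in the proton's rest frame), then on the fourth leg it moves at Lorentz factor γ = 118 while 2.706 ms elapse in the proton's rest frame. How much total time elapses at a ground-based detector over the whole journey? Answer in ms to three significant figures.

Leg 1: γ = 130; Δt_1 = 130.0 × 37.78 = 4911 ms.
Leg 2: 4.283 ms is already measured at a ground-based detector.
Leg 3: γ = 215; Δt_3 = 215.0 × 1.331 = 286.2 ms.
Leg 4: γ = 118; Δt_4 = 118.0 × 2.706 = 319.3 ms.
Total: 4911 + 4.283 + 286.2 + 319.3 ms.

Δt = 5520 ms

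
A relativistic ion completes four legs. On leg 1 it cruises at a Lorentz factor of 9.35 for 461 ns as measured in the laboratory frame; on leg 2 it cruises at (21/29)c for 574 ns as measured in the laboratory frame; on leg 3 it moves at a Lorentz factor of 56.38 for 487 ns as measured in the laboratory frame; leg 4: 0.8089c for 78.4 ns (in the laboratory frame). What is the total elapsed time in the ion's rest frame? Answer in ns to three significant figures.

Leg 1: γ = 9.35; τ_1 = 461/9.350 = 49.30 ns.
Leg 2: γ = 1/√(1 − (21/29)²) = 29/20 = 1.450; τ_2 = 574/1.450 = 395.9 ns.
Leg 3: γ = 56.38; τ_3 = 487/56.38 = 8.638 ns.
Leg 4: γ = 1/√(1 − 0.8089²) = 1/√0.3457 = 1.701; τ_4 = 78.4/1.701 = 46.09 ns.
Total: 49.30 + 395.9 + 8.638 + 46.09 ns.

τ = 500 ns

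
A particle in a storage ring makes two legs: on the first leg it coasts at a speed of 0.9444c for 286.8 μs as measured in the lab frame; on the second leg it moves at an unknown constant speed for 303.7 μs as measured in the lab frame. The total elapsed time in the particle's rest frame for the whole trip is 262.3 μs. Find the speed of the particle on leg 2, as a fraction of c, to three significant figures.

β = 0.833

Leg 1: γ = 1/√(1 − 0.9444²) = 1/√0.1081 = 3.041; τ_1 = 286.8/3.041 = 94.30 μs.
Leg 2: speed unknown; τ_2 = 303.7/γ_2.
Total proper time: 94.30 + τ_2 = 262.3, so τ_2 = 262.3 − 94.30 = 168.0 μs.
γ_2 = 303.7/168.0 = 1.808; β = √(1 − 1/γ²) = √0.6940.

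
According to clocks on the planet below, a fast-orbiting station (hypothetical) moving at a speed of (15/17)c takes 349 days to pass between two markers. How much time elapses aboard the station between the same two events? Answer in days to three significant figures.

γ = 1/√(1 − (15/17)²) = 17/8 = 2.125
The interval measured on the planet below is the dilated one; the clock aboard the station measures the proper time τ = Δt/γ = 349/2.125 days.

τ = 164 days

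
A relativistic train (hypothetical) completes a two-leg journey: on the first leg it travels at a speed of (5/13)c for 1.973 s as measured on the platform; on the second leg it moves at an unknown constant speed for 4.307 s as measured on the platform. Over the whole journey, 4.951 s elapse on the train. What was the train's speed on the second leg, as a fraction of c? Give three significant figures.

Leg 1: γ = 1/√(1 − (5/13)²) = 13/12 ≈ 1.083; τ_1 = 1.973/1.083 = 1.821 s.
Leg 2: speed unknown; τ_2 = 4.307/γ_2.
Total proper time: 1.821 + τ_2 = 4.951, so τ_2 = 4.951 − 1.821 = 3.130 s.
γ_2 = 4.307/3.130 = 1.376; β = √(1 − 1/γ²) = √0.4720.

β = 0.687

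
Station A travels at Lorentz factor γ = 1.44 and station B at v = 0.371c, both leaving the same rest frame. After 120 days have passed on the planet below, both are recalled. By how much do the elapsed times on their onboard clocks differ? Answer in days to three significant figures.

A: γ = 1.44; τ_A = 120/1.440 = 83.33 days.
B: γ = 1/√(1 − 0.371²) = 1/√0.8624 = 1.077; τ_B = 120/1.077 = 111.4 days.

|τ_A − τ_B| = 28.1 days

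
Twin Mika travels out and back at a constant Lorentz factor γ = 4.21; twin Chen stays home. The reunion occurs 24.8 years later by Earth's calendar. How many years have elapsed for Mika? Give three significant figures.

γ = 4.21
Mika's clock measures proper time along the trip: τ = Δt/γ = 24.8/4.210 years.

τ = 5.89 years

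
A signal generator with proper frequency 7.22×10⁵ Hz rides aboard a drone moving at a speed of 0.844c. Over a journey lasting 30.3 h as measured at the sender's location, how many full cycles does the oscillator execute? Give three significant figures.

γ = 1/√(1 − 0.844²) = 1/√0.2877 = 1.864
The oscillator's own cycle count is N = f × τ where τ is the proper time aboard the drone. τ = Δt/γ = 30.3/1.864 = 16.25 h = 5.850×10⁴ s.
N = 7.22×10⁵ × 5.850×10⁴ = 4.224×10¹⁰.

N = 4.22×10¹⁰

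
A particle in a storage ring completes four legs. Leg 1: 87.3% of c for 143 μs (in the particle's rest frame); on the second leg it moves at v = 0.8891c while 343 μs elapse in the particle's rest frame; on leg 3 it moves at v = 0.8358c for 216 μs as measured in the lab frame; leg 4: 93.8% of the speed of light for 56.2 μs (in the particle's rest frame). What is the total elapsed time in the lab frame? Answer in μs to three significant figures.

Leg 1: β = 0.873; γ = 1/√(1 − 0.873²) = 1/√0.2379 = 2.050; Δt_1 = 2.050 × 143 = 293.2 μs.
Leg 2: γ = 1/√(1 − 0.8891²) = 1/√0.2095 = 2.185; Δt_2 = 2.185 × 343 = 749.4 μs.
Leg 3: 216 μs is already measured in the lab frame.
Leg 4: β = 0.938; γ = 1/√(1 − 0.938²) = 1/√0.1202 = 2.885; Δt_4 = 2.885 × 56.2 = 162.1 μs.
Total: 293.2 + 749.4 + 216.0 + 162.1 μs.

Δt = 1420 μs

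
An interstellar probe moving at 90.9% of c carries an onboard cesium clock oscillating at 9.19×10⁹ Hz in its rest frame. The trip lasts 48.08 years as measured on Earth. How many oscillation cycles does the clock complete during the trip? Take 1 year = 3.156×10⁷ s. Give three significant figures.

β = 0.909; γ = 1/√(1 − 0.909²) = 1/√0.1737 = 2.399
The oscillator's own cycle count is N = f × τ where τ is the proper time aboard the probe. τ = Δt/γ = 48.08/2.399 = 20.04 years = 6.324×10⁸ s.
N = 9.19×10⁹ × 6.324×10⁸ = 5.812×10¹⁸.

N = 5.81×10¹⁸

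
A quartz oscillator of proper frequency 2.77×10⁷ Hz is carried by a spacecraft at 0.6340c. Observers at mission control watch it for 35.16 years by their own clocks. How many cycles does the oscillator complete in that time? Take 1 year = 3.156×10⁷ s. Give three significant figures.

γ = 1/√(1 − 0.6340²) = 1/√0.5980 = 1.293
During 35.16 years of lab time, the oscillator's proper time advances by τ = Δt/γ = 35.16/1.293 = 27.19 years = 8.581×10⁸ s.
N = f × τ = 2.77×10⁷ × 8.581×10⁸ = 2.377×10¹⁶.

N = 2.38×10¹⁶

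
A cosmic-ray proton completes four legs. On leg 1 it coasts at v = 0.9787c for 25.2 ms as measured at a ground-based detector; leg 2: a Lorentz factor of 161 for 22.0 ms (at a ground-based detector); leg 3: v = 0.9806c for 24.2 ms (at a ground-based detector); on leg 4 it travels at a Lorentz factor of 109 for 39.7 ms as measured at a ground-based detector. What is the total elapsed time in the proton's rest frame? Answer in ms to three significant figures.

τ = 10.4 ms

Leg 1: γ = 1/√(1 − 0.9787²) = 1/√0.04215 = 4.871; τ_1 = 25.2/4.871 = 5.173 ms.
Leg 2: γ = 161; τ_2 = 22.0/161.0 = 0.1366 ms.
Leg 3: γ = 1/√(1 − 0.9806²) = 1/√0.03842 = 5.102; τ_3 = 24.2/5.102 = 4.744 ms.
Leg 4: γ = 109; τ_4 = 39.7/109.0 = 0.3642 ms.
Total: 5.173 + 0.1366 + 4.744 + 0.3642 ms.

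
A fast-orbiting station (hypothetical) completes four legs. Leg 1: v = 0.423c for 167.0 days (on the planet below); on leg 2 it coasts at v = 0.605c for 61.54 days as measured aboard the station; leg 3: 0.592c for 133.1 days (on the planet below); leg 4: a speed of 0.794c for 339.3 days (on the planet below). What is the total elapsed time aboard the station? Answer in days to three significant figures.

Leg 1: γ = 1/√(1 − 0.423²) = 1/√0.8211 = 1.104; τ_1 = 167.0/1.104 = 151.3 days.
Leg 2: 61.54 days is already measured aboard the station.
Leg 3: γ = 1/√(1 − 0.592²) = 1/√0.6495 = 1.241; τ_3 = 133.1/1.241 = 107.3 days.
Leg 4: γ = 1/√(1 − 0.794²) = 1/√0.3696 = 1.645; τ_4 = 339.3/1.645 = 206.3 days.
Total: 151.3 + 61.54 + 107.3 + 206.3 days.

τ = 526 days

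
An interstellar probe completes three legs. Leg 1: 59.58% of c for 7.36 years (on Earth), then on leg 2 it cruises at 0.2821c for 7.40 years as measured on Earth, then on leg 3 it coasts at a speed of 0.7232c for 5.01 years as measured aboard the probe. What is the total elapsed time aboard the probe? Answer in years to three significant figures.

Leg 1: β = 0.5958; γ = 1/√(1 − 0.5958²) = 1/√0.6450 = 1.245; τ_1 = 7.36/1.245 = 5.911 years.
Leg 2: γ = 1/√(1 − 0.2821²) = 1/√0.9204 = 1.042; τ_2 = 7.40/1.042 = 7.099 years.
Leg 3: 5.01 years is already measured aboard the probe.
Total: 5.911 + 7.099 + 5.010 years.

τ = 18.0 years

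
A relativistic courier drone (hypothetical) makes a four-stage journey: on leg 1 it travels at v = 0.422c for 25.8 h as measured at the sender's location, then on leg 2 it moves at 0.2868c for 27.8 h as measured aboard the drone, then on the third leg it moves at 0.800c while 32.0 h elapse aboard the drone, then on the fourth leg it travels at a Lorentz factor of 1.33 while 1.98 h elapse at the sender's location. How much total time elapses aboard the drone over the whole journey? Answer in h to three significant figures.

Leg 1: γ = 1/√(1 − 0.422²) = 1/√0.8219 = 1.103; τ_1 = 25.8/1.103 = 23.39 h.
Leg 2: 27.8 h is already measured aboard the drone.
Leg 3: 32.0 h is already measured aboard the drone.
Leg 4: γ = 1.33; τ_4 = 1.98/1.330 = 1.489 h.
Total: 23.39 + 27.80 + 32.00 + 1.489 h.

τ = 84.7 h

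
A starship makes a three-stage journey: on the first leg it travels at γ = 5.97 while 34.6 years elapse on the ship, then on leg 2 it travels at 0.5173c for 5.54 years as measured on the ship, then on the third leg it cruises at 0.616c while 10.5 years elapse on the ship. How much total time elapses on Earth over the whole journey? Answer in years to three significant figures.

Δt = 226 years

Leg 1: γ = 5.97; Δt_1 = 5.970 × 34.6 = 206.6 years.
Leg 2: γ = 1/√(1 − 0.5173²) = 1/√0.7324 = 1.168; Δt_2 = 1.168 × 5.54 = 6.473 years.
Leg 3: γ = 1/√(1 − 0.616²) = 1/√0.6205 = 1.269; Δt_3 = 1.269 × 10.5 = 13.33 years.
Total: 206.6 + 6.473 + 13.33 years.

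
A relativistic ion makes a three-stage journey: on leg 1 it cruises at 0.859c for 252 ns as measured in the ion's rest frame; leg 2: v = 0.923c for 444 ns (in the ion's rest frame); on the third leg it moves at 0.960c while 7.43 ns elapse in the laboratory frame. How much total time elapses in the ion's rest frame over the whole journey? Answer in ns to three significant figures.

τ = 698 ns

Leg 1: 252 ns is already measured in the ion's rest frame.
Leg 2: 444 ns is already measured in the ion's rest frame.
Leg 3: γ = 1/√(1 − 0.960²) = 25/7 ≈ 3.571; τ_3 = 7.43/3.571 = 2.080 ns.
Total: 252.0 + 444.0 + 2.080 ns.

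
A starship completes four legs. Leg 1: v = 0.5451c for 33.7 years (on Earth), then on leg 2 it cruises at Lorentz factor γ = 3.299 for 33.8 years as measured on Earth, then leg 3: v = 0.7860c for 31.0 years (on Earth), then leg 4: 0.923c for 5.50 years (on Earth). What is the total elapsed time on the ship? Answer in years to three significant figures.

τ = 59.8 years

Leg 1: γ = 1/√(1 − 0.5451²) = 1/√0.7029 = 1.193; τ_1 = 33.7/1.193 = 28.25 years.
Leg 2: γ = 3.299; τ_2 = 33.8/3.299 = 10.25 years.
Leg 3: γ = 1/√(1 − 0.7860²) = 1/√0.3822 = 1.618; τ_3 = 31.0/1.618 = 19.17 years.
Leg 4: γ = 1/√(1 − 0.923²) = 1/√0.1481 = 2.599; τ_4 = 5.50/2.599 = 2.116 years.
Total: 28.25 + 10.25 + 19.17 + 2.116 years.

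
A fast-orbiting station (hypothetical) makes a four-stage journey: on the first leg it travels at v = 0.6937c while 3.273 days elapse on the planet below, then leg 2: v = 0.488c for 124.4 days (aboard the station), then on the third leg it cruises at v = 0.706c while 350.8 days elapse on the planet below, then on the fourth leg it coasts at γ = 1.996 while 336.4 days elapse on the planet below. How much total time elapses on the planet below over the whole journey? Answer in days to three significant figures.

Leg 1: 3.273 days is already measured on the planet below.
Leg 2: γ = 1/√(1 − 0.488²) = 1/√0.7619 = 1.146; Δt_2 = 1.146 × 124.4 = 142.5 days.
Leg 3: 350.8 days is already measured on the planet below.
Leg 4: 336.4 days is already measured on the planet below.
Total: 3.273 + 142.5 + 350.8 + 336.4 days.

Δt = 833 days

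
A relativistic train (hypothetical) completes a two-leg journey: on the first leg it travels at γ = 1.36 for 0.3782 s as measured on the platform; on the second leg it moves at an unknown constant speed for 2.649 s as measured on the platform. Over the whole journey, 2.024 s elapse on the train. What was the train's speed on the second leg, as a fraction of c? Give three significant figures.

Leg 1: γ = 1.36; τ_1 = 0.3782/1.360 = 0.2781 s.
Leg 2: speed unknown; τ_2 = 2.649/γ_2.
Total proper time: 0.2781 + τ_2 = 2.024, so τ_2 = 2.024 − 0.2781 = 1.746 s.
γ_2 = 2.649/1.746 = 1.517; β = √(1 − 1/γ²) = √0.5656.

β = 0.752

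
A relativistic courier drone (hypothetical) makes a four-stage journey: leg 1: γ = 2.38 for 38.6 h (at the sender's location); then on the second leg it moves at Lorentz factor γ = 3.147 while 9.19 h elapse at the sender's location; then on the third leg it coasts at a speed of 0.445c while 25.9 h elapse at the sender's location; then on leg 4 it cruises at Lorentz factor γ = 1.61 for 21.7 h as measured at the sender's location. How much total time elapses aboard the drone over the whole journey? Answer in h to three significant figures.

τ = 55.8 h

Leg 1: γ = 2.38; τ_1 = 38.6/2.380 = 16.22 h.
Leg 2: γ = 3.147; τ_2 = 9.19/3.147 = 2.920 h.
Leg 3: γ = 1/√(1 − 0.445²) = 1/√0.8020 = 1.117; τ_3 = 25.9/1.117 = 23.19 h.
Leg 4: γ = 1.61; τ_4 = 21.7/1.610 = 13.48 h.
Total: 16.22 + 2.920 + 23.19 + 13.48 h.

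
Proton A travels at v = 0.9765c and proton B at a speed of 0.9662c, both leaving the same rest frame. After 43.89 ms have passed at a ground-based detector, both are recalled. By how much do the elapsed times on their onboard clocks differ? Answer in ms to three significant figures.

|τ_A − τ_B| = 1.86 ms

A: γ = 1/√(1 − 0.9765²) = 1/√0.04645 = 4.640; τ_A = 43.89/4.640 = 9.459 ms.
B: γ = 1/√(1 − 0.9662²) = 1/√0.06646 = 3.879; τ_B = 43.89/3.879 = 11.31 ms.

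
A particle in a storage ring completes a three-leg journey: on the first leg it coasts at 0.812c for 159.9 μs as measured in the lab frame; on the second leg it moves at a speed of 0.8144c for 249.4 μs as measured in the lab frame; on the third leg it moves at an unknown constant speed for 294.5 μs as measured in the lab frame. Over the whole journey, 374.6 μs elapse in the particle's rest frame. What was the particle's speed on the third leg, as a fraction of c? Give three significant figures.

β = 0.886

Leg 1: γ = 1/√(1 − 0.812²) = 1/√0.3407 = 1.713; τ_1 = 159.9/1.713 = 93.33 μs.
Leg 2: γ = 1/√(1 − 0.8144²) = 1/√0.3368 = 1.723; τ_2 = 249.4/1.723 = 144.7 μs.
Leg 3: speed unknown; τ_3 = 294.5/γ_3.
Total proper time: 93.33 + 144.7 + τ_3 = 374.6, so τ_3 = 374.6 − 238.1 = 136.5 μs.
γ_3 = 294.5/136.5 = 2.157; β = √(1 − 1/γ²) = √0.7850.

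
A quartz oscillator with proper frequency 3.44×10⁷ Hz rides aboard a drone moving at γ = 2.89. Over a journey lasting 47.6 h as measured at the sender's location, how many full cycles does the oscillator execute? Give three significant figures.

γ = 2.89
The oscillator's own cycle count is N = f × τ where τ is the proper time aboard the drone. τ = Δt/γ = 47.6/2.890 = 16.47 h = 5.929×10⁴ s.
N = 3.44×10⁷ × 5.929×10⁴ = 2.040×10¹².

N = 2.04×10¹²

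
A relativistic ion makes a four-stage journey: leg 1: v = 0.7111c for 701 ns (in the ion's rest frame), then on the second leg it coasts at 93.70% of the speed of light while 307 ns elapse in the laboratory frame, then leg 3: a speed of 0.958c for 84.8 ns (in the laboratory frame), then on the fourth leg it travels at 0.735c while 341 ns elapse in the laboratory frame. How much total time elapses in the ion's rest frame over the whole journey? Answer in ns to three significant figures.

τ = 1060 ns

Leg 1: 701 ns is already measured in the ion's rest frame.
Leg 2: β = 0.9370; γ = 1/√(1 − 0.9370²) = 1/√0.1220 = 2.863; τ_2 = 307/2.863 = 107.2 ns.
Leg 3: γ = 1/√(1 − 0.958²) = 1/√0.08224 = 3.487; τ_3 = 84.8/3.487 = 24.32 ns.
Leg 4: γ = 1/√(1 − 0.735²) = 1/√0.4598 = 1.475; τ_4 = 341/1.475 = 231.2 ns.
Total: 701.0 + 107.2 + 24.32 + 231.2 ns.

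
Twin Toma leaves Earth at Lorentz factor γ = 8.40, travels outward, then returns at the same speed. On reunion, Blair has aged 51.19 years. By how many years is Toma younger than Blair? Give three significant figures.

Δt − τ = 45.1 years

γ = 8.40
Toma's elapsed proper time: τ = 51.19/8.400 = 6.094 years.
Age gap = Δt − τ = 51.19 − 6.094 years.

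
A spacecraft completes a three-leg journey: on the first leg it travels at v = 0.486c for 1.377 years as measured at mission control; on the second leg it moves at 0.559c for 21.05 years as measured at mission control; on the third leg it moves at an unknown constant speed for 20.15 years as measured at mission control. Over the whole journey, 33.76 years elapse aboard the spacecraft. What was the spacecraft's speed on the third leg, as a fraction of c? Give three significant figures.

Leg 1: γ = 1/√(1 − 0.486²) = 1/√0.7638 = 1.144; τ_1 = 1.377/1.144 = 1.203 years.
Leg 2: γ = 1/√(1 − 0.559²) = 1/√0.6875 = 1.206; τ_2 = 21.05/1.206 = 17.45 years.
Leg 3: speed unknown; τ_3 = 20.15/γ_3.
Total proper time: 1.203 + 17.45 + τ_3 = 33.76, so τ_3 = 33.76 − 18.66 = 15.10 years.
γ_3 = 20.15/15.10 = 1.334; β = √(1 − 1/γ²) = √0.4382.

β = 0.662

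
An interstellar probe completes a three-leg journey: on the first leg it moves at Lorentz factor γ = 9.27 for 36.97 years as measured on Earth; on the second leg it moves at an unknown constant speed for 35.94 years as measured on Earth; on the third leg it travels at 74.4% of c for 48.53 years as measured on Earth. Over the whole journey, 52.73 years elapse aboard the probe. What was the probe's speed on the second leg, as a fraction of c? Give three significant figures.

β = 0.891

Leg 1: γ = 9.27; τ_1 = 36.97/9.270 = 3.988 years.
Leg 2: speed unknown; τ_2 = 35.94/γ_2.
Leg 3: β = 0.744; γ = 1/√(1 − 0.744²) = 1/√0.4465 = 1.497; τ_3 = 48.53/1.497 = 32.43 years.
Total proper time: 3.988 + τ_2 + 32.43 = 52.73, so τ_2 = 52.73 − 36.41 = 16.32 years.
γ_2 = 35.94/16.32 = 2.203; β = √(1 − 1/γ²) = √0.7939.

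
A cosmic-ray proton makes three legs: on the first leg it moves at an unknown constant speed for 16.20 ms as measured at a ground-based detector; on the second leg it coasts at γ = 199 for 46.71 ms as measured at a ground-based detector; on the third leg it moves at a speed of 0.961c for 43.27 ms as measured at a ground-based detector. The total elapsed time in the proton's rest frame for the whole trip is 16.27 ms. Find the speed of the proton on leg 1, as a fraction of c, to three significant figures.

Leg 1: speed unknown; τ_1 = 16.20/γ_1.
Leg 2: γ = 199; τ_2 = 46.71/199.0 = 0.2347 ms.
Leg 3: γ = 1/√(1 − 0.961²) = 1/√0.07648 = 3.616; τ_3 = 43.27/3.616 = 11.97 ms.
Total proper time: τ_1 + 0.2347 + 11.97 = 16.27, so τ_1 = 16.27 − 12.20 = 4.069 ms.
γ_1 = 16.20/4.069 = 3.981; β = √(1 − 1/γ²) = √0.9369.

β = 0.968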